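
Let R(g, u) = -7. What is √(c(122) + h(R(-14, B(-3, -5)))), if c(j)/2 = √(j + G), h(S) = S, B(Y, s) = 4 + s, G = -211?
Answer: √(-7 + 2*I*√89) ≈ 2.5617 + 3.6827*I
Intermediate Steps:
c(j) = 2*√(-211 + j) (c(j) = 2*√(j - 211) = 2*√(-211 + j))
√(c(122) + h(R(-14, B(-3, -5)))) = √(2*√(-211 + 122) - 7) = √(2*√(-89) - 7) = √(2*(I*√89) - 7) = √(2*I*√89 - 7) = √(-7 + 2*I*√89)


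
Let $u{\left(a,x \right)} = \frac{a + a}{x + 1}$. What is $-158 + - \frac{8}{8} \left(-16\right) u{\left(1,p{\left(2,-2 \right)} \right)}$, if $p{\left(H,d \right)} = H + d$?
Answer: $-126$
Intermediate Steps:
$u{\left(a,x \right)} = \frac{2 a}{1 + x}$
$-158 + - \frac{8}{8} \left(-16\right) u{\left(1,p{\left(2,-2 \right)} \right)} = -158 + - \frac{8}{8} \left(-16\right) 2 \cdot 1 \frac{1}{1 + \left(2 - 2\right)} = -158 + \left(-8\right) \frac{1}{8} \left(-16\right) 2 \cdot 1 \frac{1}{1 + 0} = -158 + \left(-1\right) \left(-16\right) 2 \cdot 1 \cdot 1^{-1} = -158 + 16 \cdot 2 \cdot 1 \cdot 1 = -158 + 16 \cdot 2 = -158 + 32 = -126$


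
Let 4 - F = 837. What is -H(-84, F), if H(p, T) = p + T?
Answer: 917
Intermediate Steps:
F = -833 (F = 4 - 1*837 = 4 - 837 = -833)
H(p, T) = T + p
-H(-84, F) = -(-833 - 84) = -1*(-917) = 917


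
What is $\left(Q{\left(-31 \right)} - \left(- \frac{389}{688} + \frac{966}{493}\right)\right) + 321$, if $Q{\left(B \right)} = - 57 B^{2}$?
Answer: $- \frac{18471076735}{339184} \approx -54457.0$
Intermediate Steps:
$\left(Q{\left(-31 \right)} - \left(- \frac{389}{688} + \frac{966}{493}\right)\right) + 321 = \left(- 57 \left(-31\right)^{2} - \left(- \frac{389}{688} + \frac{966}{493}\right)\right) + 321 = \left(\left(-57\right) 961 - \frac{472831}{339184}\right) + 321 = \left(-54777 + \left(\frac{389}{688} - \frac{966}{493}\right)\right) + 321 = \left(-54777 - \frac{472831}{339184}\right) + 321 = - \frac{18579954799}{339184} + 321 = - \frac{18471076735}{339184}$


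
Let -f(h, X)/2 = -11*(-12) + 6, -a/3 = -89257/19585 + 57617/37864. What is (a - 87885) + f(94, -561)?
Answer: -65370485322531/741566440 ≈ -88152.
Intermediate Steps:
a = 6753594309/741566440 (a = -3*(-89257/19585 + 57617/37864) = -3*(-2251198103/741566440) = 6753594309/741566440 ≈ 9.1072)
f(h, X) = -276 (f(h, X) = -2*(-11*(-12) + 6) = -2*(132 + 6) = -2*138 = -276)
(a - 87885) + f(94, -561) = (6753594309/741566440 - 87885) - 276 = -65165812985091/741566440 - 276 = -65370485322531/741566440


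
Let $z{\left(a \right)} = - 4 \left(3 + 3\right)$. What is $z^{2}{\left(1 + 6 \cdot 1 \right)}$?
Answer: $576$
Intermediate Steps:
$z{\left(a \right)} = -24$ ($z{\left(a \right)} = \left(-4\right) 6 = -24$)
$z^{2}{\left(1 + 6 \cdot 1 \right)} = \left(-24\right)^{2} = 576$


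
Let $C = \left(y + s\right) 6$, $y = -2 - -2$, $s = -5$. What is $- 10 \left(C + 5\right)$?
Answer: $250$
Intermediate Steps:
$y = 0$ ($y = -2 + 2 = 0$)
$C = -30$ ($C = \left(0 - 5\right) 6 = \left(-5\right) 6 = -30$)
$- 10 \left(C + 5\right) = - 10 \left(-30 + 5\right) = \left(-10\right) \left(-25\right) = 250$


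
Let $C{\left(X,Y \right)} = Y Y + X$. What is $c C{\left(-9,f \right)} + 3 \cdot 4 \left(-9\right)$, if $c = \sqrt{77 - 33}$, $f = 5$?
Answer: $-108 + 32 \sqrt{11} \approx -1.868$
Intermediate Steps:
$c = 2 \sqrt{11}$ ($c = \sqrt{44} = 2 \sqrt{11} \approx 6.6332$)
$C{\left(X,Y \right)} = X + Y^{2}$ ($C{\left(X,Y \right)} = Y^{2} + X = X + Y^{2}$)
$c C{\left(-9,f \right)} + 3 \cdot 4 \left(-9\right) = 2 \sqrt{11} \left(-9 + 5^{2}\right) + 3 \cdot 4 \left(-9\right) = 2 \sqrt{11} \left(-9 + 25\right) + 12 \left(-9\right) = 2 \sqrt{11} \cdot 16 - 108 = 32 \sqrt{11} - 108 = -108 + 32 \sqrt{11}$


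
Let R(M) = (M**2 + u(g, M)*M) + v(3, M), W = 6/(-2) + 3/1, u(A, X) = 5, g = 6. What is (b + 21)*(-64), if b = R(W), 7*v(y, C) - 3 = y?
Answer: -9792/7 ≈ -1398.9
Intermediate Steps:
v(y, C) = 3/7 + y/7
W = 0 (W = 6*(-1/2) + 3*1 = -3 + 3 = 0)
R(M) = 6/7 + M**2 + 5*M (R(M) = (M**2 + 5*M) + (3/7 + (1/7)*3) = (M**2 + 5*M) + (3/7 + 3/7) = (M**2 + 5*M) + 6/7 = 6/7 + M**2 + 5*M)
b = 6/7 (b = 6/7 + 0**2 + 5*0 = 6/7 + 0 + 0 = 6/7 ≈ 0.85714)
(b + 21)*(-64) = (6/7 + 21)*(-64) = (153/7)*(-64) = -9792/7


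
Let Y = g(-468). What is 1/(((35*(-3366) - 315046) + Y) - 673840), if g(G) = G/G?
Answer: -1/1106695 ≈ -9.0359e-7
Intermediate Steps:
g(G) = 1
Y = 1
1/(((35*(-3366) - 315046) + Y) - 673840) = 1/(((35*(-3366) - 315046) + 1) - 673840) = 1/(((-117810 - 315046) + 1) - 673840) = 1/((-432856 + 1) - 673840) = 1/(-432855 - 673840) = 1/(-1106695) = -1/1106695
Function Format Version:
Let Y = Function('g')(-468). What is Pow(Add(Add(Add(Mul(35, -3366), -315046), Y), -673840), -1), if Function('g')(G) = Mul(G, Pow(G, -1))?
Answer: Rational(-1, 1106695) ≈ -9.0359e-7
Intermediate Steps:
Function('g')(G) = 1
Y = 1
Pow(Add(Add(Add(Mul(35, -3366), -315046), Y), -673840), -1) = Pow(Add(Add(Add(Mul(35, -3366), -315046), 1), -673840), -1) = Pow(Add(Add(Add(-117810, -315046), 1), -673840), -1) = Pow(Add(Add(-432856, 1), -673840), -1) = Pow(Add(-432855, -673840), -1) = Pow(-1106695, -1) = Rational(-1, 1106695)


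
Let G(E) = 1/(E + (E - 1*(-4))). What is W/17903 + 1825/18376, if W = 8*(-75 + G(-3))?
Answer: 21573871/328985528 ≈ 0.065577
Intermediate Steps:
G(E) = 1/(4 + 2*E) (G(E) = 1/(E + (E + 4)) = 1/(E + (4 + E)) = 1/(4 + 2*E))
W = -604 (W = 8*(-75 + 1/(2*(2 - 3))) = 8*(-75 + (½)/(-1)) = 8*(-75 + (½)*(-1)) = 8*(-75 - ½) = 8*(-151/2) = -604)
W/17903 + 1825/18376 = -604/17903 + 1825/18376 = 21573871/328985528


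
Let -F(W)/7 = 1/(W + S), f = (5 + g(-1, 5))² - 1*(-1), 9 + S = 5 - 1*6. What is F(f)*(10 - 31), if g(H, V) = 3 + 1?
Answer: 49/24 ≈ 2.0417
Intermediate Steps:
g(H, V) = 4
S = -10 (S = -9 + (5 - 1*6) = -9 + (5 - 6) = -9 - 1 = -10)
f = 82 (f = (5 + 4)² - 1*(-1) = 9² + 1 = 81 + 1 = 82)
F(W) = -7/(-10 + W) (F(W) = -7/(W - 10) = -7/(-10 + W))
F(f)*(10 - 31) = (-7/(-10 + 82))*(10 - 31) = -7/72*(-21) = 49/24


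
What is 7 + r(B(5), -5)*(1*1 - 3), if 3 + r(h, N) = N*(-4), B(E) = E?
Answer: -27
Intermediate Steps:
r(h, N) = -3 - 4*N (r(h, N) = -3 + N*(-4) = -3 - 4*N)
7 + r(B(5), -5)*(1*1 - 3) = 7 + (-3 - 4*(-5))*(1*1 - 3) = 7 + (-3 + 20)*(1 - 3) = 7 + 17*(-2) = 7 - 34 = -27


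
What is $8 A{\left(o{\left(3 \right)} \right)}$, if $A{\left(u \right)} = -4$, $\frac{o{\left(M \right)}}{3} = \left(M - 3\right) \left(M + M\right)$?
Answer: $-32$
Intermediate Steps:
$o{\left(M \right)} = 6 M \left(-3 + M\right)$ ($o{\left(M \right)} = 3 \left(M - 3\right) \left(M + M\right) = 3 \left(-3 + M\right) 2 M = 3 \cdot 2 M \left(-3 + M\right) = 6 M \left(-3 + M\right)$)
$8 A{\left(o{\left(3 \right)} \right)} = 8 \left(-4\right) = -32$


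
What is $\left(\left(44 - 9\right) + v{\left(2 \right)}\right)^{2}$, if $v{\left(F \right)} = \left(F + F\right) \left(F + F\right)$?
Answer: $2601$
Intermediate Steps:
$v{\left(F \right)} = 4 F^{2}$ ($v{\left(F \right)} = 2 F 2 F = 4 F^{2}$)
$\left(\left(44 - 9\right) + v{\left(2 \right)}\right)^{2} = \left(\left(44 - 9\right) + 4 \cdot 2^{2}\right)^{2} = \left(35 + 4 \cdot 4\right)^{2} = \left(35 + 16\right)^{2} = 51^{2} = 2601$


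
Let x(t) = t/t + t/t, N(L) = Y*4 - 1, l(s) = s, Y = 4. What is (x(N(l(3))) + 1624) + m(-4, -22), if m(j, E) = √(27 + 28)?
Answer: 1626 + √55 ≈ 1633.4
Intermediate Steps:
m(j, E) = √55
N(L) = 15 (N(L) = 4*4 - 1 = 16 - 1 = 15)
x(t) = 2 (x(t) = 1 + 1 = 2)
(x(N(l(3))) + 1624) + m(-4, -22) = (2 + 1624) + √55 = 1626 + √55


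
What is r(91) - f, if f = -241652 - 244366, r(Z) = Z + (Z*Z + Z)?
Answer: 494481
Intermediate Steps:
r(Z) = Z² + 2*Z (r(Z) = Z + (Z² + Z) = Z + (Z + Z²) = Z² + 2*Z)
f = -486018
r(91) - f = 91*(2 + 91) - 1*(-486018) = 91*93 + 486018 = 8463 + 486018 = 494481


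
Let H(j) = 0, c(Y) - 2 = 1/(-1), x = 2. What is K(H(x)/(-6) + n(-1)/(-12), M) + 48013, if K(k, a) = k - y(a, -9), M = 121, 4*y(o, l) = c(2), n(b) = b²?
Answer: 144038/3 ≈ 48013.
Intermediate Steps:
c(Y) = 1 (c(Y) = 2 + 1/(-1) = 2 - 1 = 1)
y(o, l) = ¼ (y(o, l) = (¼)*1 = ¼)
K(k, a) = -¼ + k (K(k, a) = k - 1*¼ = k - ¼ = -¼ + k)
K(H(x)/(-6) + n(-1)/(-12), M) + 48013 = (-¼ + (0/(-6) + (-1)²/(-12))) + 48013 = (-¼ + (0*(-⅙) + 1*(-1/12))) + 48013 = (-¼ + (0 - 1/12)) + 48013 = (-¼ - 1/12) + 48013 = -⅓ + 48013 = 144038/3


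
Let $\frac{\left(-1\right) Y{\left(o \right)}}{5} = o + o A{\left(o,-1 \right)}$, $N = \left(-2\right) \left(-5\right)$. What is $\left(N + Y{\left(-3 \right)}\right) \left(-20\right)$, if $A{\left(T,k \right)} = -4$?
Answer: $700$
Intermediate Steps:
$N = 10$
$Y{\left(o \right)} = 15 o$ ($Y{\left(o \right)} = - 5 \left(o + o \left(-4\right)\right) = - 5 \left(o - 4 o\right) = - 5 \left(- 3 o\right) = 15 o$)
$\left(N + Y{\left(-3 \right)}\right) \left(-20\right) = \left(10 + 15 \left(-3\right)\right) \left(-20\right) = \left(10 - 45\right) \left(-20\right) = \left(-35\right) \left(-20\right) = 700$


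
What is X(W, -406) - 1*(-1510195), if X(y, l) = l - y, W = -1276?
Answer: 1511065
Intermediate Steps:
X(W, -406) - 1*(-1510195) = (-406 - 1*(-1276)) - 1*(-1510195) = (-406 + 1276) + 1510195 = 870 + 1510195 = 1511065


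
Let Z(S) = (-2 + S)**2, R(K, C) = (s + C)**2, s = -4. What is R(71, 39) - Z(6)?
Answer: 1209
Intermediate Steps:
R(K, C) = (-4 + C)**2
R(71, 39) - Z(6) = (-4 + 39)**2 - (-2 + 6)**2 = 35**2 - 1*4**2 = 1225 - 1*16 = 1225 - 16 = 1209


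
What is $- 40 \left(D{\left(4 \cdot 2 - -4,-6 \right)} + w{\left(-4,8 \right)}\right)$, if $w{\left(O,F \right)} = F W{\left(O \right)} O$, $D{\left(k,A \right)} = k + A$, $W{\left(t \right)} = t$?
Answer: $-5360$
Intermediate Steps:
$D{\left(k,A \right)} = A + k$
$w{\left(O,F \right)} = F O^{2}$ ($w{\left(O,F \right)} = F O O = F O^{2}$)
$- 40 \left(D{\left(4 \cdot 2 - -4,-6 \right)} + w{\left(-4,8 \right)}\right) = - 40 \left(\left(-6 + \left(4 \cdot 2 - -4\right)\right) + 8 \left(-4\right)^{2}\right) = - 40 \left(\left(-6 + \left(8 + 4\right)\right) + 8 \cdot 16\right) = - 40 \left(\left(-6 + 12\right) + 128\right) = - 40 \left(6 + 128\right) = \left(-40\right) 134 = -5360$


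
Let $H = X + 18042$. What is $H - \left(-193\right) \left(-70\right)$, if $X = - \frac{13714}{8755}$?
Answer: $\frac{39663946}{8755} \approx 4530.4$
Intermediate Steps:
$X = - \frac{13714}{8755}$ ($X = \left(-13714\right) \frac{1}{8755} = - \frac{13714}{8755} \approx -1.5664$)
$H = \frac{157943996}{8755}$ ($H = - \frac{13714}{8755} + 18042 = \frac{157943996}{8755} \approx 18040.0$)
$H - \left(-193\right) \left(-70\right) = \frac{157943996}{8755} - \left(-193\right) \left(-70\right) = \frac{157943996}{8755} - 13510 = \frac{39663946}{8755}$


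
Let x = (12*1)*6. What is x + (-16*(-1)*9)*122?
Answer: 17640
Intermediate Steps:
x = 72 (x = 12*6 = 72)
x + (-16*(-1)*9)*122 = 72 + (-16*(-1)*9)*122 = 72 + (-4*(-4)*9)*122 = 72 + (16*9)*122 = 72 + 144*122 = 72 + 17568 = 17640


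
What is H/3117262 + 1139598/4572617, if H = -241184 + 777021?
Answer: 6002602916105/14254045214654 ≈ 0.42112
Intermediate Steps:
H = 535837
H/3117262 + 1139598/4572617 = 535837/3117262 + 1139598/4572617 = 6002602916105/14254045214654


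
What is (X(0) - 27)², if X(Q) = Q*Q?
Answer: 729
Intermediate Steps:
X(Q) = Q²
(X(0) - 27)² = (0² - 27)² = (0 - 27)² = (-27)² = 729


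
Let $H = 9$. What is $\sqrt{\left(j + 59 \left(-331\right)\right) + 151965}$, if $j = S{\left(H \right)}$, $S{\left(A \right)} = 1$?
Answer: $\sqrt{132437} \approx 363.92$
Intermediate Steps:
$j = 1$
$\sqrt{\left(j + 59 \left(-331\right)\right) + 151965} = \sqrt{\left(1 + 59 \left(-331\right)\right) + 151965} = \sqrt{\left(1 - 19529\right) + 151965} = \sqrt{-19528 + 151965} = \sqrt{132437}$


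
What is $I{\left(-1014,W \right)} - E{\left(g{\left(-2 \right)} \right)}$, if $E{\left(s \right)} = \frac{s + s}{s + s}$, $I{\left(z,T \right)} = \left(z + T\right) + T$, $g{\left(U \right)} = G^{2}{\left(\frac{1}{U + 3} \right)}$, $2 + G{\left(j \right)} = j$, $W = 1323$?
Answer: $1631$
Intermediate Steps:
$G{\left(j \right)} = -2 + j$
$g{\left(U \right)} = \left(-2 + \frac{1}{3 + U}\right)^{2}$ ($g{\left(U \right)} = \left(-2 + \frac{1}{U + 3}\right)^{2} = \left(-2 + \frac{1}{3 + U}\right)^{2}$)
$I{\left(z,T \right)} = z + 2 T$ ($I{\left(z,T \right)} = \left(T + z\right) + T = z + 2 T$)
$E{\left(s \right)} = 1$ ($E{\left(s \right)} = \frac{2 s}{2 s} = 2 s \frac{1}{2 s} = 1$)
$I{\left(-1014,W \right)} - E{\left(g{\left(-2 \right)} \right)} = \left(-1014 + 2 \cdot 1323\right) - 1 = \left(-1014 + 2646\right) - 1 = 1632 - 1 = 1631$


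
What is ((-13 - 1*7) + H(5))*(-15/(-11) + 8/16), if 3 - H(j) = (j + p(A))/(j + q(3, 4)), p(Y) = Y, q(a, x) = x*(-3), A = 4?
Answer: -205/7 ≈ -29.286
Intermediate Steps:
q(a, x) = -3*x
H(j) = 3 - (4 + j)/(-12 + j) (H(j) = 3 - (j + 4)/(j - 3*4) = 3 - (4 + j)/(j - 12) = 3 - (4 + j)/(-12 + j))
((-13 - 1*7) + H(5))*(-15/(-11) + 8/16) = ((-13 - 1*7) + 2*(-20 + 5)/(-12 + 5))*(-15/(-11) + 8/16) = ((-13 - 7) + 2*(-15)/(-7))*(-15*(-1/11) + 8*(1/16)) = (-20 + 2*(-1/7)*(-15))*(15/11 + 1/2) = (-20 + 30/7)*(41/22) = -110/7*41/22 = -205/7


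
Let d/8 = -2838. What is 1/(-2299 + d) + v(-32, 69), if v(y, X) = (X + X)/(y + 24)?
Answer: -1725211/100012 ≈ -17.250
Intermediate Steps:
d = -22704 (d = 8*(-2838) = -22704)
v(y, X) = 2*X/(24 + y) (v(y, X) = (2*X)/(24 + y) = 2*X/(24 + y))
1/(-2299 + d) + v(-32, 69) = 1/(-2299 - 22704) + 2*69/(24 - 32) = 1/(-25003) + 2*69/(-8) = -1/25003 + 2*69*(-1/8) = -1/25003 - 69/4 = -1725211/100012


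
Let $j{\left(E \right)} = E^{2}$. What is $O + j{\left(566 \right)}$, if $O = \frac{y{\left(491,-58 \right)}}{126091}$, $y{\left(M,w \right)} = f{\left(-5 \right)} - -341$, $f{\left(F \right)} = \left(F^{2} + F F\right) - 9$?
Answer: $\frac{40394008778}{126091} \approx 3.2036 \cdot 10^{5}$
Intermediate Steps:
$f{\left(F \right)} = -9 + 2 F^{2}$ ($f{\left(F \right)} = \left(F^{2} + F^{2}\right) - 9 = 2 F^{2} - 9 = -9 + 2 F^{2}$)
$y{\left(M,w \right)} = 382$ ($y{\left(M,w \right)} = \left(-9 + 2 \left(-5\right)^{2}\right) - -341 = \left(-9 + 2 \cdot 25\right) + 341 = \left(-9 + 50\right) + 341 = 41 + 341 = 382$)
$O = \frac{382}{126091} \approx 0.0030296$
$O + j{\left(566 \right)} = \frac{382}{126091} + 566^{2} = \frac{382}{126091} + 320356 = \frac{40394008778}{126091}$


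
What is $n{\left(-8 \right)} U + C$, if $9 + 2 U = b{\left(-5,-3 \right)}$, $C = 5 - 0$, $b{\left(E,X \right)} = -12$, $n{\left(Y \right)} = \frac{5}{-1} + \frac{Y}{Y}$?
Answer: $47$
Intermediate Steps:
$n{\left(Y \right)} = -4$ ($n{\left(Y \right)} = 5 \left(-1\right) + 1 = -5 + 1 = -4$)
$C = 5$ ($C = 5 + 0 = 5$)
$U = - \frac{21}{2}$ ($U = - \frac{9}{2} + \frac{1}{2} \left(-12\right) = - \frac{9}{2} - 6 = - \frac{21}{2} \approx -10.5$)
$n{\left(-8 \right)} U + C = \left(-4\right) \left(- \frac{21}{2}\right) + 5 = 42 + 5 = 47$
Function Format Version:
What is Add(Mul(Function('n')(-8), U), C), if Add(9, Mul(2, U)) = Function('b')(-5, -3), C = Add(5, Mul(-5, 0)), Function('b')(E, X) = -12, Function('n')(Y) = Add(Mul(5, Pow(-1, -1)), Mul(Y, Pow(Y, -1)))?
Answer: 47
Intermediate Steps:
Function('n')(Y) = -4 (Function('n')(Y) = Add(Mul(5, -1), 1) = Add(-5, 1) = -4)
C = 5 (C = Add(5, 0) = 5)
U = Rational(-21, 2) (U = Add(Rational(-9, 2), Mul(Rational(1, 2), -12)) = Add(Rational(-9, 2), -6) = Rational(-21, 2) ≈ -10.500)
Add(Mul(Function('n')(-8), U), C) = Add(Mul(-4, Rational(-21, 2)), 5) = Add(42, 5) = 47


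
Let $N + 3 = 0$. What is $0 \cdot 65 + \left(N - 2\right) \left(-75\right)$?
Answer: $375$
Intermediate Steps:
$N = -3$ ($N = -3 + 0 = -3$)
$0 \cdot 65 + \left(N - 2\right) \left(-75\right) = 0 \cdot 65 + \left(-3 - 2\right) \left(-75\right) = 0 + \left(-3 - 2\right) \left(-75\right) = 0 - -375 = 0 + 375 = 375$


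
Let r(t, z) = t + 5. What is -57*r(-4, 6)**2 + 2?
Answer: -55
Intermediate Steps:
r(t, z) = 5 + t
-57*r(-4, 6)**2 + 2 = -57*(5 - 4)**2 + 2 = -57*1**2 + 2 = -57*1 + 2 = -57 + 2 = -55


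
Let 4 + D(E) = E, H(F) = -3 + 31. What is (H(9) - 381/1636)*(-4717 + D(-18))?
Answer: -215278553/1636 ≈ -1.3159e+5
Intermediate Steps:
H(F) = 28
D(E) = -4 + E
(H(9) - 381/1636)*(-4717 + D(-18)) = (28 - 381/1636)*(-4717 + (-4 - 18)) = (28 - 381*1/1636)*(-4717 - 22) = (28 - 381/1636)*(-4739) = (45427/1636)*(-4739) = -215278553/1636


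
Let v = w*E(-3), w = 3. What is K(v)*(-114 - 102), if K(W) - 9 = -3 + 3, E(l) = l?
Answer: -1944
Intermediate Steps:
v = -9 (v = 3*(-3) = -9)
K(W) = 9 (K(W) = 9 + (-3 + 3) = 9 + 0 = 9)
K(v)*(-114 - 102) = 9*(-114 - 102) = 9*(-216) = -1944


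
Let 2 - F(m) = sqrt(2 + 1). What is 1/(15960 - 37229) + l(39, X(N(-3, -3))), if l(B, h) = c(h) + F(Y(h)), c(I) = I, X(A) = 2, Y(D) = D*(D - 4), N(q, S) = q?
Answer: 85075/21269 - sqrt(3) ≈ 2.2679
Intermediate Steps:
Y(D) = D*(-4 + D)
F(m) = 2 - sqrt(3) (F(m) = 2 - sqrt(2 + 1) = 2 - sqrt(3))
l(B, h) = 2 + h - sqrt(3) (l(B, h) = h + (2 - sqrt(3)) = 2 + h - sqrt(3))
1/(15960 - 37229) + l(39, X(N(-3, -3))) = 1/(15960 - 37229) + (2 + 2 - sqrt(3)) = 1/(-21269) + (4 - sqrt(3)) = -1/21269 + (4 - sqrt(3)) = 85075/21269 - sqrt(3)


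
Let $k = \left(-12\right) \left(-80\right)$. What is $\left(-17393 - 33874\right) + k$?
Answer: $-50307$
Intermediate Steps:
$k = 960$
$\left(-17393 - 33874\right) + k = \left(-17393 - 33874\right) + 960 = -51267 + 960 = -50307$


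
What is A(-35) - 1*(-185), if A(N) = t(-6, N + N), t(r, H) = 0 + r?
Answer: 179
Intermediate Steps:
t(r, H) = r
A(N) = -6
A(-35) - 1*(-185) = -6 - 1*(-185) = -6 + 185 = 179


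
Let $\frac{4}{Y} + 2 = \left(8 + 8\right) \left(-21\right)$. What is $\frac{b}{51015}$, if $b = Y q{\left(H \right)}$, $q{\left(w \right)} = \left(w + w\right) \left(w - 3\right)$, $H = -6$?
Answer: $- \frac{72}{2873845} \approx -2.5054 \cdot 10^{-5}$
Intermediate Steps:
$q{\left(w \right)} = 2 w \left(-3 + w\right)$
$Y = - \frac{2}{169}$ ($Y = \frac{4}{-2 + \left(8 + 8\right) \left(-21\right)} = \frac{4}{-2 + 16 \left(-21\right)} = \frac{4}{-2 - 336} = \frac{4}{-338} = 4 \left(- \frac{1}{338}\right) = - \frac{2}{169} \approx -0.011834$)
$b = - \frac{216}{169}$ ($b = - \frac{2 \cdot 2 \left(-6\right) \left(-3 - 6\right)}{169} = - \frac{2 \cdot 2 \left(-6\right) \left(-9\right)}{169} = \left(- \frac{2}{169}\right) 108 = - \frac{216}{169} \approx -1.2781$)
$\frac{b}{51015} = - \frac{216}{169 \cdot 51015} = \left(- \frac{216}{169}\right) \frac{1}{51015} = - \frac{72}{2873845}$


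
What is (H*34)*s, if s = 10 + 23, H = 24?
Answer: 26928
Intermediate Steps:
s = 33
(H*34)*s = (24*34)*33 = 816*33 = 26928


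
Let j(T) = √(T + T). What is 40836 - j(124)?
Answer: 40836 - 2*√62 ≈ 40820.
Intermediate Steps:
j(T) = √2*√T (j(T) = √(2*T) = √2*√T)
40836 - j(124) = 40836 - √2*√124 = 40836 - √2*2*√31 = 40836 - 2*√62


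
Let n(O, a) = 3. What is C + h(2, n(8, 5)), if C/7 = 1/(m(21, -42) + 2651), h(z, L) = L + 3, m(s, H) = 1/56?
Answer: 891134/148457 ≈ 6.0026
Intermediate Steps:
m(s, H) = 1/56
h(z, L) = 3 + L
C = 392/148457 (C = 7/(1/56 + 2651) = 7/(148457/56) = 7*(56/148457) = 392/148457 ≈ 0.0026405)
C + h(2, n(8, 5)) = 392/148457 + (3 + 3) = 392/148457 + 6 = 891134/148457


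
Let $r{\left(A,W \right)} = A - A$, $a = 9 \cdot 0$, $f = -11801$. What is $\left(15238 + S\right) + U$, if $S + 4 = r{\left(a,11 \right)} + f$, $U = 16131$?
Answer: $19564$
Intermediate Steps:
$a = 0$
$r{\left(A,W \right)} = 0$
$S = -11805$ ($S = -4 + \left(0 - 11801\right) = -4 - 11801 = -11805$)
$\left(15238 + S\right) + U = \left(15238 - 11805\right) + 16131 = 3433 + 16131 = 19564$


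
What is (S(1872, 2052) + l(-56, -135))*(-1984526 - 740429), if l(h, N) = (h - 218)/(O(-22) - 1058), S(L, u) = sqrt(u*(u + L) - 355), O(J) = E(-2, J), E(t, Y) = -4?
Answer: -373318835/531 - 2724955*sqrt(8051693) ≈ -7.7329e+9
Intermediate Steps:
O(J) = -4
S(L, u) = sqrt(-355 + u*(L + u)) (S(L, u) = sqrt(u*(L + u) - 355) = sqrt(-355 + u*(L + u)))
l(h, N) = 109/531 - h/1062 (l(h, N) = (h - 218)/(-4 - 1058) = (-218 + h)/(-1062) = (-218 + h)*(-1/1062) = 109/531 - h/1062)
(S(1872, 2052) + l(-56, -135))*(-1984526 - 740429) = (sqrt(-355 + 2052**2 + 1872*2052) + (109/531 - 1/1062*(-56)))*(-1984526 - 740429) = (sqrt(-355 + 4210704 + 3841344) + (109/531 + 28/531))*(-2724955) = (sqrt(8051693) + 137/531)*(-2724955) = (137/531 + sqrt(8051693))*(-2724955) = -373318835/531 - 2724955*sqrt(8051693)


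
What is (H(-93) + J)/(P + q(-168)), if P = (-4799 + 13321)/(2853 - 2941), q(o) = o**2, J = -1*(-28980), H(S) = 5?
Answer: 255068/247519 ≈ 1.0305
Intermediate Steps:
J = 28980
P = -4261/44 (P = 8522/(-88) = 8522*(-1/88) = -4261/44 ≈ -96.841)
(H(-93) + J)/(P + q(-168)) = (5 + 28980)/(-4261/44 + (-168)**2) = 28985/(-4261/44 + 28224) = 28985/(1237595/44) = 28985*(44/1237595) = 255068/247519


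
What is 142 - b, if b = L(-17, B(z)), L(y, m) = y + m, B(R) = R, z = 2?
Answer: 157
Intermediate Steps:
L(y, m) = m + y
b = -15 (b = 2 - 17 = -15)
142 - b = 142 - 1*(-15) = 142 + 15 = 157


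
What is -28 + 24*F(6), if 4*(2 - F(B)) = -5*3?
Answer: 110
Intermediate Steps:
F(B) = 23/4 (F(B) = 2 - (-5)*3/4 = 2 - 1/4*(-15) = 2 + 15/4 = 23/4)
-28 + 24*F(6) = -28 + 24*(23/4) = -28 + 138 = 110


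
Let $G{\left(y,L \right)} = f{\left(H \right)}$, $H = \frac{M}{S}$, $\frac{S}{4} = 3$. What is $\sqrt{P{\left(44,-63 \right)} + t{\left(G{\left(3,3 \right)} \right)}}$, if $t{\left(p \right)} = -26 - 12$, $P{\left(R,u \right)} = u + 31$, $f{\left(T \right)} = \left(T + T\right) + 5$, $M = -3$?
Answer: $i \sqrt{70} \approx 8.3666 i$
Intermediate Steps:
$S = 12$ ($S = 4 \cdot 3 = 12$)
$H = - \frac{1}{4}$ ($H = - \frac{3}{12} = \left(-3\right) \frac{1}{12} = - \frac{1}{4} \approx -0.25$)
$f{\left(T \right)} = 5 + 2 T$ ($f{\left(T \right)} = 2 T + 5 = 5 + 2 T$)
$G{\left(y,L \right)} = \frac{9}{2}$ ($G{\left(y,L \right)} = 5 + 2 \left(- \frac{1}{4}\right) = 5 - \frac{1}{2} = \frac{9}{2}$)
$P{\left(R,u \right)} = 31 + u$
$t{\left(p \right)} = -38$ ($t{\left(p \right)} = -26 - 12 = -38$)
$\sqrt{P{\left(44,-63 \right)} + t{\left(G{\left(3,3 \right)} \right)}} = \sqrt{\left(31 - 63\right) - 38} = \sqrt{-32 - 38} = \sqrt{-70} = i \sqrt{70}$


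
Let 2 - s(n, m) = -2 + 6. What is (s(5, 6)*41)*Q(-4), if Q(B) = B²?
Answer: -1312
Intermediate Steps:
s(n, m) = -2 (s(n, m) = 2 - (-2 + 6) = 2 - 1*4 = 2 - 4 = -2)
(s(5, 6)*41)*Q(-4) = -2*41*(-4)² = -82*16 = -1312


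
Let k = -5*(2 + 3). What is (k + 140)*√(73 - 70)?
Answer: 115*√3 ≈ 199.19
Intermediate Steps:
k = -25 (k = -5*5 = -25)
(k + 140)*√(73 - 70) = (-25 + 140)*√(73 - 70) = 115*√3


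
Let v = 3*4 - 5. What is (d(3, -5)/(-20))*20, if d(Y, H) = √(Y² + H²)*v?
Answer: -7*√34 ≈ -40.817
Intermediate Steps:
v = 7 (v = 12 - 5 = 7)
d(Y, H) = 7*√(H² + Y²) (d(Y, H) = √(Y² + H²)*7 = √(H² + Y²)*7 = 7*√(H² + Y²))
(d(3, -5)/(-20))*20 = ((7*√((-5)² + 3²))/(-20))*20 = -7*√(25 + 9)/20*20 = -7*√34/20*20 = -7*√34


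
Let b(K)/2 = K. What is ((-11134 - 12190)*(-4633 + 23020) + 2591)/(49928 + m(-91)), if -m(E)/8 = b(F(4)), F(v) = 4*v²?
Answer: -428855797/48904 ≈ -8769.3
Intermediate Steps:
b(K) = 2*K
m(E) = -1024 (m(E) = -16*4*4² = -16*4*16 = -16*64 = -8*128 = -1024)
((-11134 - 12190)*(-4633 + 23020) + 2591)/(49928 + m(-91)) = ((-11134 - 12190)*(-4633 + 23020) + 2591)/(49928 - 1024) = (-23324*18387 + 2591)/48904 = (-428858388 + 2591)*(1/48904) = -428855797*1/48904 = -428855797/48904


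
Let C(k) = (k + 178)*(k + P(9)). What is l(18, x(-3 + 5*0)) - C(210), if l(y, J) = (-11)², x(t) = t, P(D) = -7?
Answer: -78643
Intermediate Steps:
l(y, J) = 121
C(k) = (-7 + k)*(178 + k) (C(k) = (k + 178)*(k - 7) = (178 + k)*(-7 + k) = (-7 + k)*(178 + k))
l(18, x(-3 + 5*0)) - C(210) = 121 - (-1246 + 210² + 171*210) = 121 - (-1246 + 44100 + 35910) = 121 - 1*78764 = 121 - 78764 = -78643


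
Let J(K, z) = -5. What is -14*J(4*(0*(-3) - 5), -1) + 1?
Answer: 71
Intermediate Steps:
-14*J(4*(0*(-3) - 5), -1) + 1 = -14*(-5) + 1 = 70 + 1 = 71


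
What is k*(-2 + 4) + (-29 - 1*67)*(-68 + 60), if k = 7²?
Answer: 866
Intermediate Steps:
k = 49
k*(-2 + 4) + (-29 - 1*67)*(-68 + 60) = 49*(-2 + 4) + (-29 - 1*67)*(-68 + 60) = 49*2 + (-29 - 67)*(-8) = 98 - 96*(-8) = 98 + 768 = 866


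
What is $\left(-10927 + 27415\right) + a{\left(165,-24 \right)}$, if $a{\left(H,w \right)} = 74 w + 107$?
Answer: $14819$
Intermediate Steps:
$a{\left(H,w \right)} = 107 + 74 w$
$\left(-10927 + 27415\right) + a{\left(165,-24 \right)} = \left(-10927 + 27415\right) + \left(107 + 74 \left(-24\right)\right) = 16488 + \left(107 - 1776\right) = 16488 - 1669 = 14819$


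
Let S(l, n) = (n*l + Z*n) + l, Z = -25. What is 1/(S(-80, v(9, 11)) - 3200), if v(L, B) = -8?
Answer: -1/2440 ≈ -0.00040984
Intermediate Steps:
S(l, n) = l - 25*n + l*n (S(l, n) = (n*l - 25*n) + l = (l*n - 25*n) + l = (-25*n + l*n) + l = l - 25*n + l*n)
1/(S(-80, v(9, 11)) - 3200) = 1/((-80 - 25*(-8) - 80*(-8)) - 3200) = 1/((-80 + 200 + 640) - 3200) = 1/(760 - 3200) = 1/(-2440) = -1/2440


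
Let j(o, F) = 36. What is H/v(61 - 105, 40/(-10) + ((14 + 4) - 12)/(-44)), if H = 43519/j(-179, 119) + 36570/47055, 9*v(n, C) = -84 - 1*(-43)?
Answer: -136606871/514468 ≈ -265.53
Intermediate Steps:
v(n, C) = -41/9 (v(n, C) = (-84 - 1*(-43))/9 = (-84 + 43)/9 = (⅑)*(-41) = -41/9)
H = 136606871/112932 (H = 43519/36 + 36570/47055 = 43519*(1/36) + 36570*(1/47055) = 43519/36 + 2438/3137 = 136606871/112932 ≈ 1209.6)
H/v(61 - 105, 40/(-10) + ((14 + 4) - 12)/(-44)) = 136606871/(112932*(-41/9)) = (136606871/112932)*(-9/41) = -136606871/514468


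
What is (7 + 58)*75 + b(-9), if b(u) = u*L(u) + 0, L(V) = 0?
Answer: 4875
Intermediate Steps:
b(u) = 0 (b(u) = u*0 + 0 = 0 + 0 = 0)
(7 + 58)*75 + b(-9) = (7 + 58)*75 + 0 = 65*75 + 0 = 4875 + 0 = 4875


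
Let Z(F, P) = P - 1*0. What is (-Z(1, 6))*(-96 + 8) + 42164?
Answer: 42692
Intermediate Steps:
Z(F, P) = P (Z(F, P) = P + 0 = P)
(-Z(1, 6))*(-96 + 8) + 42164 = (-1*6)*(-96 + 8) + 42164 = -6*(-88) + 42164 = 528 + 42164 = 42692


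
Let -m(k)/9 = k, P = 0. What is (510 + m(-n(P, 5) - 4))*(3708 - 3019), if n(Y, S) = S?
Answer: 407199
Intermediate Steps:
m(k) = -9*k
(510 + m(-n(P, 5) - 4))*(3708 - 3019) = (510 - 9*(-1*5 - 4))*(3708 - 3019) = (510 - 9*(-5 - 4))*689 = (510 - 9*(-9))*689 = (510 + 81)*689 = 591*689 = 407199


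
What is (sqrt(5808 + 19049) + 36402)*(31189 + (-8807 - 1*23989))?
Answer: -58498014 - 1607*sqrt(24857) ≈ -5.8751e+7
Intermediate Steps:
(sqrt(5808 + 19049) + 36402)*(31189 + (-8807 - 1*23989)) = (sqrt(24857) + 36402)*(31189 + (-8807 - 23989)) = (36402 + sqrt(24857))*(31189 - 32796) = (36402 + sqrt(24857))*(-1607) = -58498014 - 1607*sqrt(24857)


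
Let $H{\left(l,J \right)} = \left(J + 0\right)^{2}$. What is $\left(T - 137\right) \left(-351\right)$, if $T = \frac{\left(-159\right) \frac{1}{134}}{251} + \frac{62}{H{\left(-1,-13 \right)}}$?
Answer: $\frac{20970078255}{437242} \approx 47960.0$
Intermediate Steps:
$H{\left(l,J \right)} = J^{2}$
$T = \frac{2058437}{5684146}$ ($T = \frac{\left(-159\right) \frac{1}{134}}{251} + \frac{62}{\left(-13\right)^{2}} = \left(-159\right) \frac{1}{134} \cdot \frac{1}{251} + \frac{62}{169} = \left(- \frac{159}{134}\right) \frac{1}{251} + 62 \cdot \frac{1}{169} = - \frac{159}{33634} + \frac{62}{169} = \frac{2058437}{5684146} \approx 0.36214$)
$\left(T - 137\right) \left(-351\right) = \left(\frac{2058437}{5684146} - 137\right) \left(-351\right) = \left(- \frac{776669565}{5684146}\right) \left(-351\right) = \frac{20970078255}{437242}$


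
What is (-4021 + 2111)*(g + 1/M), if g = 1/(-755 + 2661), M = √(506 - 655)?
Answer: -955/953 + 1910*I*√149/149 ≈ -1.0021 + 156.47*I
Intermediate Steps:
M = I*√149 (M = √(-149) = I*√149 ≈ 12.207*I)
g = 1/1906 ≈ 0.00052466
(-4021 + 2111)*(g + 1/M) = (-4021 + 2111)*(1/1906 + 1/(I*√149)) = -1910*(1/1906 - I*√149/149) = -955/953 + 1910*I*√149/149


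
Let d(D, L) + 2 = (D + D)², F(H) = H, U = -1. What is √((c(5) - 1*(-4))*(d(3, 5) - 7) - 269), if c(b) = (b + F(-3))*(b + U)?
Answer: √55 ≈ 7.4162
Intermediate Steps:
d(D, L) = -2 + 4*D² (d(D, L) = -2 + (D + D)² = -2 + (2*D)² = -2 + 4*D²)
c(b) = (-1 + b)*(-3 + b) (c(b) = (b - 3)*(b - 1) = (-3 + b)*(-1 + b) = (-1 + b)*(-3 + b))
√((c(5) - 1*(-4))*(d(3, 5) - 7) - 269) = √(((3 + 5² - 4*5) - 1*(-4))*((-2 + 4*3²) - 7) - 269) = √(((3 + 25 - 20) + 4)*((-2 + 4*9) - 7) - 269) = √((8 + 4)*((-2 + 36) - 7) - 269) = √(12*(34 - 7) - 269) = √(12*27 - 269) = √(324 - 269) = √55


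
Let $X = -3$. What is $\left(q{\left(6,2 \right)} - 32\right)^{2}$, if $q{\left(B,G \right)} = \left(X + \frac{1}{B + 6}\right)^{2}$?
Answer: $\frac{11444689}{20736} \approx 551.92$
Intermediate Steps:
$q{\left(B,G \right)} = \left(-3 + \frac{1}{6 + B}\right)^{2}$ ($q{\left(B,G \right)} = \left(-3 + \frac{1}{B + 6}\right)^{2} = \left(-3 + \frac{1}{6 + B}\right)^{2}$)
$\left(q{\left(6,2 \right)} - 32\right)^{2} = \left(\frac{\left(17 + 3 \cdot 6\right)^{2}}{\left(6 + 6\right)^{2}} - 32\right)^{2} = \left(\frac{\left(17 + 18\right)^{2}}{144} - 32\right)^{2} = \left(\frac{35^{2}}{144} - 32\right)^{2} = \left(\frac{1}{144} \cdot 1225 - 32\right)^{2} = \left(\frac{1225}{144} - 32\right)^{2} = \left(- \frac{3383}{144}\right)^{2} = \frac{11444689}{20736}$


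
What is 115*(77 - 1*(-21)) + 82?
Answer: 11352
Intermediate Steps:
115*(77 - 1*(-21)) + 82 = 115*(77 + 21) + 82 = 115*98 + 82 = 11270 + 82 = 11352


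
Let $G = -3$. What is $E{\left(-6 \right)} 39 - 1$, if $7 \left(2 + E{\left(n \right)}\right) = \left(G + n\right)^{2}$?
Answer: $\frac{2606}{7} \approx 372.29$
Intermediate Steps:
$E{\left(n \right)} = -2 + \frac{\left(-3 + n\right)^{2}}{7}$
$E{\left(-6 \right)} 39 - 1 = \left(-2 + \frac{\left(-3 - 6\right)^{2}}{7}\right) 39 - 1 = \left(-2 + \frac{\left(-9\right)^{2}}{7}\right) 39 - 1 = \left(-2 + \frac{1}{7} \cdot 81\right) 39 - 1 = \left(-2 + \frac{81}{7}\right) 39 - 1 = \frac{67}{7} \cdot 39 - 1 = \frac{2613}{7} - 1 = \frac{2606}{7}$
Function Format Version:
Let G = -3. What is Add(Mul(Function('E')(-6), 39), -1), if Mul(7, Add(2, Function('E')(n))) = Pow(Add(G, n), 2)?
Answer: Rational(2606, 7) ≈ 372.29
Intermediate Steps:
Function('E')(n) = Add(-2, Mul(Rational(1, 7), Pow(Add(-3, n), 2)))
Add(Mul(Function('E')(-6), 39), -1) = Add(Mul(Add(-2, Mul(Rational(1, 7), Pow(Add(-3, -6), 2))), 39), -1) = Add(Mul(Add(-2, Mul(Rational(1, 7), Pow(-9, 2))), 39), -1) = Add(Mul(Add(-2, Mul(Rational(1, 7), 81)), 39), -1) = Add(Mul(Add(-2, Rational(81, 7)), 39), -1) = Add(Mul(Rational(67, 7), 39), -1) = Add(Rational(2613, 7), -1) = Rational(2606, 7)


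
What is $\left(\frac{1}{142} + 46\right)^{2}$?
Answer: $\frac{42680089}{20164} \approx 2116.6$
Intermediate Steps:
$\left(\frac{1}{142} + 46\right)^{2} = \left(\frac{6533}{142}\right)^{2} = \frac{42680089}{20164}$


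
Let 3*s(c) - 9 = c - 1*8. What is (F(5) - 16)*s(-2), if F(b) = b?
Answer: 11/3 ≈ 3.6667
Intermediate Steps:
s(c) = ⅓ + c/3 (s(c) = 3 + (c - 1*8)/3 = 3 + (c - 8)/3 = 3 + (-8 + c)/3 = 3 + (-8/3 + c/3) = ⅓ + c/3)
(F(5) - 16)*s(-2) = (5 - 16)*(⅓ + (⅓)*(-2)) = -11*(⅓ - ⅔) = -11*(-⅓) = 11/3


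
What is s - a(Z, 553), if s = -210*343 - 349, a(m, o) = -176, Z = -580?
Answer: -72203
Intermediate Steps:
s = -72379 (s = -72030 - 349 = -72379)
s - a(Z, 553) = -72379 - 1*(-176) = -72379 + 176 = -72203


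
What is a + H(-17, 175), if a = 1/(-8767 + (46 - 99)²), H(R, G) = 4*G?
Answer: 4170599/5958 ≈ 700.00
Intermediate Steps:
a = -1/5958 (a = 1/(-8767 + (-53)²) = 1/(-8767 + 2809) = 1/(-5958) = -1/5958 ≈ -0.00016784)
a + H(-17, 175) = -1/5958 + 4*175 = -1/5958 + 700 = 4170599/5958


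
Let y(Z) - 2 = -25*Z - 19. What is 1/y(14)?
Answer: -1/367 ≈ -0.0027248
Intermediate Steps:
y(Z) = -17 - 25*Z (y(Z) = 2 + (-25*Z - 19) = 2 + (-19 - 25*Z) = -17 - 25*Z)
1/y(14) = 1/(-17 - 25*14) = 1/(-17 - 350) = 1/(-367) = -1/367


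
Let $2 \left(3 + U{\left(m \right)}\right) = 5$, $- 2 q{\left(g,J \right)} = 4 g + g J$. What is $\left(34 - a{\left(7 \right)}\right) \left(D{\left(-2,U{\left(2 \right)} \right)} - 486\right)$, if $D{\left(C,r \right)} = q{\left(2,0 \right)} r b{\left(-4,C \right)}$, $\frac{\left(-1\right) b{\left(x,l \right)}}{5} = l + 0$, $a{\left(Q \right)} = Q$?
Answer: $-12582$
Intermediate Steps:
$b{\left(x,l \right)} = - 5 l$ ($b{\left(x,l \right)} = - 5 \left(l + 0\right) = - 5 l$)
$q{\left(g,J \right)} = - 2 g - \frac{J g}{2}$ ($q{\left(g,J \right)} = - \frac{4 g + g J}{2} = - \frac{4 g + J g}{2} = - 2 g - \frac{J g}{2}$)
$U{\left(m \right)} = - \frac{1}{2}$ ($U{\left(m \right)} = -3 + \frac{1}{2} \cdot 5 = -3 + \frac{5}{2} = - \frac{1}{2}$)
$D{\left(C,r \right)} = 20 C r$ ($D{\left(C,r \right)} = \left(- \frac{1}{2}\right) 2 \left(4 + 0\right) r \left(- 5 C\right) = \left(- \frac{1}{2}\right) 2 \cdot 4 r \left(- 5 C\right) = - 4 r \left(- 5 C\right) = 20 C r$)
$\left(34 - a{\left(7 \right)}\right) \left(D{\left(-2,U{\left(2 \right)} \right)} - 486\right) = \left(34 - 7\right) \left(20 \left(-2\right) \left(- \frac{1}{2}\right) - 486\right) = \left(34 - 7\right) \left(20 - 486\right) = 27 \left(-466\right) = -12582$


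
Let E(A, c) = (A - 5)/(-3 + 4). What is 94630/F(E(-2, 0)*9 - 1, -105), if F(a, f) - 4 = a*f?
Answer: 47315/3362 ≈ 14.073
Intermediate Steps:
E(A, c) = -5 + A (E(A, c) = (-5 + A)/1 = (-5 + A)*1 = -5 + A)
F(a, f) = 4 + a*f
94630/F(E(-2, 0)*9 - 1, -105) = 94630/(4 + ((-5 - 2)*9 - 1)*(-105)) = 94630/(4 + (-7*9 - 1)*(-105)) = 94630/(4 + (-63 - 1)*(-105)) = 94630/(4 - 64*(-105)) = 94630/(4 + 6720) = 94630/6724 = 94630*(1/6724) = 47315/3362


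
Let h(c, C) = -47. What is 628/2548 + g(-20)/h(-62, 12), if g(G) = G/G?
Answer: 6742/29939 ≈ 0.22519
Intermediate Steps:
g(G) = 1
628/2548 + g(-20)/h(-62, 12) = 628/2548 + 1/(-47) = 628*(1/2548) + 1*(-1/47) = 157/637 - 1/47 = 6742/29939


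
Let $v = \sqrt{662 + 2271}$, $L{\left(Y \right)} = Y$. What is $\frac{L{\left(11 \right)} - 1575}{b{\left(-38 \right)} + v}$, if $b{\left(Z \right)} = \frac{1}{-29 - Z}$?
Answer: $\frac{3519}{59393} - \frac{31671 \sqrt{2933}}{59393} \approx -28.82$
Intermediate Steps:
$v = \sqrt{2933} \approx 54.157$
$\frac{L{\left(11 \right)} - 1575}{b{\left(-38 \right)} + v} = \frac{11 - 1575}{- \frac{1}{29 - 38} + \sqrt{2933}} = - \frac{1564}{- \frac{1}{-9} + \sqrt{2933}} = - \frac{1564}{\left(-1\right) \left(- \frac{1}{9}\right) + \sqrt{2933}} = - \frac{1564}{\frac{1}{9} + \sqrt{2933}}$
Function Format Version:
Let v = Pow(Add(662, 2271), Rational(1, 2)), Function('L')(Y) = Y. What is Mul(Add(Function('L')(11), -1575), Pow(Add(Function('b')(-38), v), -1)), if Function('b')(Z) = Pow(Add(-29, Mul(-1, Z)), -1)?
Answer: Add(Rational(3519, 59393), Mul(Rational(-31671, 59393), Pow(2933, Rational(1, 2)))) ≈ -28.820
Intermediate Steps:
v = Pow(2933, Rational(1, 2)) ≈ 54.157
Mul(Add(Function('L')(11), -1575), Pow(Add(Function('b')(-38), v), -1)) = Mul(Add(11, -1575), Pow(Add(Mul(-1, Pow(Add(29, -38), -1)), Pow(2933, Rational(1, 2))), -1)) = Mul(-1564, Pow(Add(Mul(-1, Pow(-9, -1)), Pow(2933, Rational(1, 2))), -1)) = Mul(-1564, Pow(Add(Mul(-1, Rational(-1, 9)), Pow(2933, Rational(1, 2))), -1)) = Mul(-1564, Pow(Add(Rational(1, 9), Pow(2933, Rational(1, 2))), -1))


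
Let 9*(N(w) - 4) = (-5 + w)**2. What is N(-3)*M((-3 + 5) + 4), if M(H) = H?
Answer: 200/3 ≈ 66.667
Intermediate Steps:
N(w) = 4 + (-5 + w)**2/9
N(-3)*M((-3 + 5) + 4) = (4 + (-5 - 3)**2/9)*((-3 + 5) + 4) = (4 + (1/9)*(-8)**2)*(2 + 4) = (4 + (1/9)*64)*6 = (4 + 64/9)*6 = (100/9)*6 = 200/3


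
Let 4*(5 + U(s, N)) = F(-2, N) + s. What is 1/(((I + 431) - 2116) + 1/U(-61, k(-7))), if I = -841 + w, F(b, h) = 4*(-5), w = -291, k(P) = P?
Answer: -101/284521 ≈ -0.00035498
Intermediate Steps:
F(b, h) = -20
I = -1132 (I = -841 - 291 = -1132)
U(s, N) = -10 + s/4 (U(s, N) = -5 + (-20 + s)/4 = -5 + (-5 + s/4) = -10 + s/4)
1/(((I + 431) - 2116) + 1/U(-61, k(-7))) = 1/(((-1132 + 431) - 2116) + 1/(-10 + (¼)*(-61))) = 1/((-701 - 2116) + 1/(-10 - 61/4)) = 1/(-2817 + 1/(-101/4)) = 1/(-2817 - 4/101) = 1/(-284521/101) = -101/284521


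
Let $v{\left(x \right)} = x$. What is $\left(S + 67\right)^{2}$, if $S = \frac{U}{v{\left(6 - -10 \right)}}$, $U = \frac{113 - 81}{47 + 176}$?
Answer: $\frac{223293249}{49729} \approx 4490.2$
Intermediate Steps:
$U = \frac{32}{223} \approx 0.1435$
$S = \frac{2}{223}$ ($S = \frac{32}{223 \left(6 - -10\right)} = \frac{32}{223 \left(6 + 10\right)} = \frac{32}{223 \cdot 16} = \frac{32}{223} \cdot \frac{1}{16} = \frac{2}{223} \approx 0.0089686$)
$\left(S + 67\right)^{2} = \left(\frac{2}{223} + 67\right)^{2} = \left(\frac{14943}{223}\right)^{2} = \frac{223293249}{49729}$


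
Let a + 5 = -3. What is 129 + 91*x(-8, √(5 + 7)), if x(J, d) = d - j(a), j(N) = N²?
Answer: -5695 + 182*√3 ≈ -5379.8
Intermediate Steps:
a = -8 (a = -5 - 3 = -8)
x(J, d) = -64 + d (x(J, d) = d - 1*(-8)² = d - 1*64 = d - 64 = -64 + d)
129 + 91*x(-8, √(5 + 7)) = 129 + 91*(-64 + √(5 + 7)) = 129 + 91*(-64 + √12) = 129 + 91*(-64 + 2*√3) = 129 + (-5824 + 182*√3) = -5695 + 182*√3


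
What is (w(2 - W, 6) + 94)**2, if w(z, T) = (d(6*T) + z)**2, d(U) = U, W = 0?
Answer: 2365444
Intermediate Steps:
w(z, T) = (z + 6*T)**2 (w(z, T) = (6*T + z)**2 = (z + 6*T)**2)
(w(2 - W, 6) + 94)**2 = (((2 - 1*0) + 6*6)**2 + 94)**2 = (((2 + 0) + 36)**2 + 94)**2 = ((2 + 36)**2 + 94)**2 = (38**2 + 94)**2 = (1444 + 94)**2 = 1538**2 = 2365444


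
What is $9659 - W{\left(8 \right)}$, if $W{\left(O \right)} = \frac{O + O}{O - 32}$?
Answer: $\frac{28979}{3} \approx 9659.7$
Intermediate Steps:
$W{\left(O \right)} = \frac{2 O}{-32 + O}$
$9659 - W{\left(8 \right)} = 9659 - 2 \cdot 8 \frac{1}{-32 + 8} = 9659 - 2 \cdot 8 \frac{1}{-24} = 9659 - 2 \cdot 8 \left(- \frac{1}{24}\right) = 9659 - - \frac{2}{3} = 9659 + \frac{2}{3} = \frac{28979}{3}$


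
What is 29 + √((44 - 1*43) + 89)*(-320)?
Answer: 29 - 960*√10 ≈ -3006.8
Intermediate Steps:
29 + √((44 - 1*43) + 89)*(-320) = 29 + √((44 - 43) + 89)*(-320) = 29 + √(1 + 89)*(-320) = 29 + √90*(-320) = 29 + (3*√10)*(-320) = 29 - 960*√10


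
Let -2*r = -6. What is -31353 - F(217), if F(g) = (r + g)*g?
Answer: -79093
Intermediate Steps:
r = 3 (r = -½*(-6) = 3)
F(g) = g*(3 + g) (F(g) = (3 + g)*g = g*(3 + g))
-31353 - F(217) = -31353 - 217*(3 + 217) = -31353 - 217*220 = -31353 - 1*47740 = -31353 - 47740 = -79093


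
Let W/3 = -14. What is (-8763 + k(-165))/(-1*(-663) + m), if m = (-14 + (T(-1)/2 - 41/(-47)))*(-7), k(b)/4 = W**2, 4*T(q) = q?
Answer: -213944/94723 ≈ -2.2586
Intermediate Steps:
W = -42 (W = 3*(-14) = -42)
T(q) = q/4
k(b) = 7056 (k(b) = 4*(-42)**2 = 4*1764 = 7056)
m = 34881/376 (m = (-14 + (((1/4)*(-1))/2 - 41/(-47)))*(-7) = (-14 + (-1/4*1/2 - 41*(-1/47)))*(-7) = (-14 + (-1/8 + 41/47))*(-7) = (-14 + 281/376)*(-7) = -4983/376*(-7) = 34881/376 ≈ 92.769)
(-8763 + k(-165))/(-1*(-663) + m) = (-8763 + 7056)/(-1*(-663) + 34881/376) = -1707/(663 + 34881/376) = -1707/284169/376 = -1707*376/284169 = -213944/94723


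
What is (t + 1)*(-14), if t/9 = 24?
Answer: -3038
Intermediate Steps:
t = 216 (t = 9*24 = 216)
(t + 1)*(-14) = (216 + 1)*(-14) = 217*(-14) = -3038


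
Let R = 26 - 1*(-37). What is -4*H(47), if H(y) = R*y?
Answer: -11844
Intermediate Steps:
R = 63 (R = 26 + 37 = 63)
H(y) = 63*y
-4*H(47) = -252*47 = -4*2961 = -11844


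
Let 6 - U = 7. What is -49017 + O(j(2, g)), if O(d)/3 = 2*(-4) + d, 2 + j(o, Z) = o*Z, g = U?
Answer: -49053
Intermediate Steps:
U = -1 (U = 6 - 1*7 = 6 - 7 = -1)
g = -1
j(o, Z) = -2 + Z*o (j(o, Z) = -2 + o*Z = -2 + Z*o)
O(d) = -24 + 3*d (O(d) = 3*(2*(-4) + d) = 3*(-8 + d) = -24 + 3*d)
-49017 + O(j(2, g)) = -49017 + (-24 + 3*(-2 - 1*2)) = -49017 + (-24 + 3*(-2 - 2)) = -49017 + (-24 + 3*(-4)) = -49017 + (-24 - 12) = -49017 - 36 = -49053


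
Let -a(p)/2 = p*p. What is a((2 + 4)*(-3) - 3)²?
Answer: 777924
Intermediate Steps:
a(p) = -2*p² (a(p) = -2*p*p = -2*p²)
a((2 + 4)*(-3) - 3)² = (-2*((2 + 4)*(-3) - 3)²)² = (-2*(6*(-3) - 3)²)² = (-2*(-18 - 3)²)² = (-2*(-21)²)² = (-2*441)² = (-882)² = 777924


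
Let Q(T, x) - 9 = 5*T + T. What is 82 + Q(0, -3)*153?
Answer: 1459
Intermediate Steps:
Q(T, x) = 9 + 6*T (Q(T, x) = 9 + (5*T + T) = 9 + 6*T)
82 + Q(0, -3)*153 = 82 + (9 + 6*0)*153 = 82 + (9 + 0)*153 = 82 + 9*153 = 82 + 1377 = 1459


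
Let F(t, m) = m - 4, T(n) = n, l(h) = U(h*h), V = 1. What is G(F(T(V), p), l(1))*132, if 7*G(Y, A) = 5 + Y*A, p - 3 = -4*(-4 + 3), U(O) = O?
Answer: 1056/7 ≈ 150.86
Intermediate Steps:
l(h) = h**2 (l(h) = h*h = h**2)
p = 7 (p = 3 - 4*(-4 + 3) = 3 - 4*(-1) = 3 + 4 = 7)
F(t, m) = -4 + m
G(Y, A) = 5/7 + A*Y/7 (G(Y, A) = (5 + Y*A)/7 = (5 + A*Y)/7 = 5/7 + A*Y/7)
G(F(T(V), p), l(1))*132 = (5/7 + (1/7)*1**2*(-4 + 7))*132 = (5/7 + (1/7)*1*3)*132 = (5/7 + 3/7)*132 = (8/7)*132 = 1056/7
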